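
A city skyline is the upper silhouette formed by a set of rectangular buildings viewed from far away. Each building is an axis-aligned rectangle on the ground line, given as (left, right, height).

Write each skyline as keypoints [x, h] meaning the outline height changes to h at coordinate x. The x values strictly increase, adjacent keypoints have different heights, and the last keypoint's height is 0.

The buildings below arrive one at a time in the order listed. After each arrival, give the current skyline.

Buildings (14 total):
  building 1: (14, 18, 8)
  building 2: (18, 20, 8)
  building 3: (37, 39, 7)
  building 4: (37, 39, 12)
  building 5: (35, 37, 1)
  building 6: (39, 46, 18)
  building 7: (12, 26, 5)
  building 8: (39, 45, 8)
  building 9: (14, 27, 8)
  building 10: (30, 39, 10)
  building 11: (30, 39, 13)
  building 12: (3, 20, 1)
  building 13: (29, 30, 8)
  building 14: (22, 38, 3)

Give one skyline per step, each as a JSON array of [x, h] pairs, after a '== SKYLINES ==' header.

== SKYLINES ==
[[14,8],[18,0]]
[[14,8],[20,0]]
[[14,8],[20,0],[37,7],[39,0]]
[[14,8],[20,0],[37,12],[39,0]]
[[14,8],[20,0],[35,1],[37,12],[39,0]]
[[14,8],[20,0],[35,1],[37,12],[39,18],[46,0]]
[[12,5],[14,8],[20,5],[26,0],[35,1],[37,12],[39,18],[46,0]]
[[12,5],[14,8],[20,5],[26,0],[35,1],[37,12],[39,18],[46,0]]
[[12,5],[14,8],[27,0],[35,1],[37,12],[39,18],[46,0]]
[[12,5],[14,8],[27,0],[30,10],[37,12],[39,18],[46,0]]
[[12,5],[14,8],[27,0],[30,13],[39,18],[46,0]]
[[3,1],[12,5],[14,8],[27,0],[30,13],[39,18],[46,0]]
[[3,1],[12,5],[14,8],[27,0],[29,8],[30,13],[39,18],[46,0]]
[[3,1],[12,5],[14,8],[27,3],[29,8],[30,13],[39,18],[46,0]]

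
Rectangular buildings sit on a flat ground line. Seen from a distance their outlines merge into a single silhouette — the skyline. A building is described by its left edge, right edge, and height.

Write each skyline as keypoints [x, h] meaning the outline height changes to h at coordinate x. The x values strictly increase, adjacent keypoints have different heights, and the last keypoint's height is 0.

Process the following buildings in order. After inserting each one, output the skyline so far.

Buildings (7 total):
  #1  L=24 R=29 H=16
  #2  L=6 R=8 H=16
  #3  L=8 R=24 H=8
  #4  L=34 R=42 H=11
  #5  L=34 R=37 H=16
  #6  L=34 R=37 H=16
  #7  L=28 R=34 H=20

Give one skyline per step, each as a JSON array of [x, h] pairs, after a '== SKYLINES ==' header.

== SKYLINES ==
[[24,16],[29,0]]
[[6,16],[8,0],[24,16],[29,0]]
[[6,16],[8,8],[24,16],[29,0]]
[[6,16],[8,8],[24,16],[29,0],[34,11],[42,0]]
[[6,16],[8,8],[24,16],[29,0],[34,16],[37,11],[42,0]]
[[6,16],[8,8],[24,16],[29,0],[34,16],[37,11],[42,0]]
[[6,16],[8,8],[24,16],[28,20],[34,16],[37,11],[42,0]]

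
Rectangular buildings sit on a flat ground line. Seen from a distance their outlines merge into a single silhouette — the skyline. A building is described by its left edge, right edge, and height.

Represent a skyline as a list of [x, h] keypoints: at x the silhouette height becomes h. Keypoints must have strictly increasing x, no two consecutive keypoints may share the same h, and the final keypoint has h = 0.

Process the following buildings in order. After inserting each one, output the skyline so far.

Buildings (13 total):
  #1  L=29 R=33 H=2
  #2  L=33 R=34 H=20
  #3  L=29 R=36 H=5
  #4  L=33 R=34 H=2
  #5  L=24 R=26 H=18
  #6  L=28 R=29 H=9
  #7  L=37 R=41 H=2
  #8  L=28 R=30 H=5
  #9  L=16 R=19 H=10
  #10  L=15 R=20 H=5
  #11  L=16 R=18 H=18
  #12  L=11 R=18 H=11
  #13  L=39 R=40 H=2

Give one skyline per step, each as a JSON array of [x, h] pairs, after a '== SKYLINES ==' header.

== SKYLINES ==
[[29,2],[33,0]]
[[29,2],[33,20],[34,0]]
[[29,5],[33,20],[34,5],[36,0]]
[[29,5],[33,20],[34,5],[36,0]]
[[24,18],[26,0],[29,5],[33,20],[34,5],[36,0]]
[[24,18],[26,0],[28,9],[29,5],[33,20],[34,5],[36,0]]
[[24,18],[26,0],[28,9],[29,5],[33,20],[34,5],[36,0],[37,2],[41,0]]
[[24,18],[26,0],[28,9],[29,5],[33,20],[34,5],[36,0],[37,2],[41,0]]
[[16,10],[19,0],[24,18],[26,0],[28,9],[29,5],[33,20],[34,5],[36,0],[37,2],[41,0]]
[[15,5],[16,10],[19,5],[20,0],[24,18],[26,0],[28,9],[29,5],[33,20],[34,5],[36,0],[37,2],[41,0]]
[[15,5],[16,18],[18,10],[19,5],[20,0],[24,18],[26,0],[28,9],[29,5],[33,20],[34,5],[36,0],[37,2],[41,0]]
[[11,11],[16,18],[18,10],[19,5],[20,0],[24,18],[26,0],[28,9],[29,5],[33,20],[34,5],[36,0],[37,2],[41,0]]
[[11,11],[16,18],[18,10],[19,5],[20,0],[24,18],[26,0],[28,9],[29,5],[33,20],[34,5],[36,0],[37,2],[41,0]]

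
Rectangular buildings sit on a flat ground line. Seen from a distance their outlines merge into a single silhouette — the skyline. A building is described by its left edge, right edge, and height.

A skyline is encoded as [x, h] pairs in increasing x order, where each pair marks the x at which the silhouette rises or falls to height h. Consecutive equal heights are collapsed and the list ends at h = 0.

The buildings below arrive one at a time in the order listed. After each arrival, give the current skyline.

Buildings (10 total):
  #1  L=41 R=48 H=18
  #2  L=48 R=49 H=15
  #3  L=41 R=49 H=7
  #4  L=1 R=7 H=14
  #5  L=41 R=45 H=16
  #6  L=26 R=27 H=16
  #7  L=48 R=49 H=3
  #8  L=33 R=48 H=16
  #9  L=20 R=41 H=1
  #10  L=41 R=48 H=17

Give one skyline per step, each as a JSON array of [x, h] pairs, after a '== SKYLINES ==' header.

== SKYLINES ==
[[41,18],[48,0]]
[[41,18],[48,15],[49,0]]
[[41,18],[48,15],[49,0]]
[[1,14],[7,0],[41,18],[48,15],[49,0]]
[[1,14],[7,0],[41,18],[48,15],[49,0]]
[[1,14],[7,0],[26,16],[27,0],[41,18],[48,15],[49,0]]
[[1,14],[7,0],[26,16],[27,0],[41,18],[48,15],[49,0]]
[[1,14],[7,0],[26,16],[27,0],[33,16],[41,18],[48,15],[49,0]]
[[1,14],[7,0],[20,1],[26,16],[27,1],[33,16],[41,18],[48,15],[49,0]]
[[1,14],[7,0],[20,1],[26,16],[27,1],[33,16],[41,18],[48,15],[49,0]]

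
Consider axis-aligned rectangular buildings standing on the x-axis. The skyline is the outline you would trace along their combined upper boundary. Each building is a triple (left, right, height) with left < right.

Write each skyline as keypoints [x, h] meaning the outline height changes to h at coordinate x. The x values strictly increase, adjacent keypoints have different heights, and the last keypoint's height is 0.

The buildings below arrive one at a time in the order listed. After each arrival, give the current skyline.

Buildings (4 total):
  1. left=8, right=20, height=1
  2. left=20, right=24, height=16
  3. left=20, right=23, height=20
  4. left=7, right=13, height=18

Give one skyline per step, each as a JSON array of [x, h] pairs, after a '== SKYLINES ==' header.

== SKYLINES ==
[[8,1],[20,0]]
[[8,1],[20,16],[24,0]]
[[8,1],[20,20],[23,16],[24,0]]
[[7,18],[13,1],[20,20],[23,16],[24,0]]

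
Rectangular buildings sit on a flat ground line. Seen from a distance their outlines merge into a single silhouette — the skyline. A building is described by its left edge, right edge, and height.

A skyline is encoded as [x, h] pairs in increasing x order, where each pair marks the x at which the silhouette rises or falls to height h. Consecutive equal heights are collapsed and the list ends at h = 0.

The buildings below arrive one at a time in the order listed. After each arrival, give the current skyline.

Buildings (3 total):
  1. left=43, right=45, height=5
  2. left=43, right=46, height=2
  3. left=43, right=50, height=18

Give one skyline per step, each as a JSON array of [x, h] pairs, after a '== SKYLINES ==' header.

== SKYLINES ==
[[43,5],[45,0]]
[[43,5],[45,2],[46,0]]
[[43,18],[50,0]]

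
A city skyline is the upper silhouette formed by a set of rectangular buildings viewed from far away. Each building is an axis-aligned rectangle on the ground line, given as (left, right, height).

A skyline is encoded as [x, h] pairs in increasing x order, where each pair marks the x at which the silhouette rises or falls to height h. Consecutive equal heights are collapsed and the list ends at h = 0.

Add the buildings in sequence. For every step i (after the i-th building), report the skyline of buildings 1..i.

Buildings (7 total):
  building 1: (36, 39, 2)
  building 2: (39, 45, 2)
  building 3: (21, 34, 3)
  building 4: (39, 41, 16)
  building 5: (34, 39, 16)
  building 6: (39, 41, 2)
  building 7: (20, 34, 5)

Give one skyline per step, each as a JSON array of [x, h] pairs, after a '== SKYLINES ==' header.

== SKYLINES ==
[[36,2],[39,0]]
[[36,2],[45,0]]
[[21,3],[34,0],[36,2],[45,0]]
[[21,3],[34,0],[36,2],[39,16],[41,2],[45,0]]
[[21,3],[34,16],[41,2],[45,0]]
[[21,3],[34,16],[41,2],[45,0]]
[[20,5],[34,16],[41,2],[45,0]]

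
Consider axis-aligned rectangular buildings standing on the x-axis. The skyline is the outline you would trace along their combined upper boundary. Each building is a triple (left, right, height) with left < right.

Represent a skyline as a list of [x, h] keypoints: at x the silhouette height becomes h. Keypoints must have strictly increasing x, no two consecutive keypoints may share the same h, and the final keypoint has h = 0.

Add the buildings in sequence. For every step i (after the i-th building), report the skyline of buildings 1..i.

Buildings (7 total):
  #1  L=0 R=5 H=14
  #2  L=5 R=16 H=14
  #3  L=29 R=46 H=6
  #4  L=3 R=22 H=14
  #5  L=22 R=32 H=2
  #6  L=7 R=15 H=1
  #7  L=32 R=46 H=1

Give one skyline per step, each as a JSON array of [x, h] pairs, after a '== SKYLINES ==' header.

== SKYLINES ==
[[0,14],[5,0]]
[[0,14],[16,0]]
[[0,14],[16,0],[29,6],[46,0]]
[[0,14],[22,0],[29,6],[46,0]]
[[0,14],[22,2],[29,6],[46,0]]
[[0,14],[22,2],[29,6],[46,0]]
[[0,14],[22,2],[29,6],[46,0]]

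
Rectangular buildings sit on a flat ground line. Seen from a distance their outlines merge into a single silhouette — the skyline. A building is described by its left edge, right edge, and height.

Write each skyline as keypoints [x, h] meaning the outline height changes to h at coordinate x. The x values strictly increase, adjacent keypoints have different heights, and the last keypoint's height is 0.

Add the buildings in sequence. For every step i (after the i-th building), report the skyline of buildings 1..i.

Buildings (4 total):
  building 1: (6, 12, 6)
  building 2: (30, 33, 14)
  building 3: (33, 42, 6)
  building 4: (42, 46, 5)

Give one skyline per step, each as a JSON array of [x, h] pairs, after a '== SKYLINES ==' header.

== SKYLINES ==
[[6,6],[12,0]]
[[6,6],[12,0],[30,14],[33,0]]
[[6,6],[12,0],[30,14],[33,6],[42,0]]
[[6,6],[12,0],[30,14],[33,6],[42,5],[46,0]]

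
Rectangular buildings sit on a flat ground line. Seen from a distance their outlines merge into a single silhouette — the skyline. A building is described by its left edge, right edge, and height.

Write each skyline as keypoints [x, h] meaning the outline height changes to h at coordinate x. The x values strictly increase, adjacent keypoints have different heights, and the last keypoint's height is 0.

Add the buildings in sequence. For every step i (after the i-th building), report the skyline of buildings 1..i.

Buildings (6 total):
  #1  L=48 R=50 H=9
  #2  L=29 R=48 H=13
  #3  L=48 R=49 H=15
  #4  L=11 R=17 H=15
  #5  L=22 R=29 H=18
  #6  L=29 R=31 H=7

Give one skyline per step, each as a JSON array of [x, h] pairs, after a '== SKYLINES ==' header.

== SKYLINES ==
[[48,9],[50,0]]
[[29,13],[48,9],[50,0]]
[[29,13],[48,15],[49,9],[50,0]]
[[11,15],[17,0],[29,13],[48,15],[49,9],[50,0]]
[[11,15],[17,0],[22,18],[29,13],[48,15],[49,9],[50,0]]
[[11,15],[17,0],[22,18],[29,13],[48,15],[49,9],[50,0]]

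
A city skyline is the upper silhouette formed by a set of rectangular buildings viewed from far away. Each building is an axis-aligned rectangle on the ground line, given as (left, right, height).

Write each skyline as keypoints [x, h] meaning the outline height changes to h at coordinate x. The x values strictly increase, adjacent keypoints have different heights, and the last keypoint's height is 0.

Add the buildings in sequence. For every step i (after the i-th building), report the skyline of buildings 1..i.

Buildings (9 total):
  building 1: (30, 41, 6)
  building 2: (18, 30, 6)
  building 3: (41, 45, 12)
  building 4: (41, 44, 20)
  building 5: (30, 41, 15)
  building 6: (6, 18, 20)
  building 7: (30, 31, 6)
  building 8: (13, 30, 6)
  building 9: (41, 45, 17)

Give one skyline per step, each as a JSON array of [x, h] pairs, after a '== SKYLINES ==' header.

== SKYLINES ==
[[30,6],[41,0]]
[[18,6],[41,0]]
[[18,6],[41,12],[45,0]]
[[18,6],[41,20],[44,12],[45,0]]
[[18,6],[30,15],[41,20],[44,12],[45,0]]
[[6,20],[18,6],[30,15],[41,20],[44,12],[45,0]]
[[6,20],[18,6],[30,15],[41,20],[44,12],[45,0]]
[[6,20],[18,6],[30,15],[41,20],[44,12],[45,0]]
[[6,20],[18,6],[30,15],[41,20],[44,17],[45,0]]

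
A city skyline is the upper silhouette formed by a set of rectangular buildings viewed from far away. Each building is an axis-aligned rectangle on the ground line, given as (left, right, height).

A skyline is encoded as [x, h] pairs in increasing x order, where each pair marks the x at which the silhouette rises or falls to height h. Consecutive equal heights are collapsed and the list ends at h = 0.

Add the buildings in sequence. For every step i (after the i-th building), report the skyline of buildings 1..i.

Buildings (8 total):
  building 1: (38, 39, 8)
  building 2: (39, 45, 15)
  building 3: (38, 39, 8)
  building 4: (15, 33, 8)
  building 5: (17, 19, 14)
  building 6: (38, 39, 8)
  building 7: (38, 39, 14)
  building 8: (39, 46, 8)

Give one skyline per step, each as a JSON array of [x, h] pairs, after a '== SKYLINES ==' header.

== SKYLINES ==
[[38,8],[39,0]]
[[38,8],[39,15],[45,0]]
[[38,8],[39,15],[45,0]]
[[15,8],[33,0],[38,8],[39,15],[45,0]]
[[15,8],[17,14],[19,8],[33,0],[38,8],[39,15],[45,0]]
[[15,8],[17,14],[19,8],[33,0],[38,8],[39,15],[45,0]]
[[15,8],[17,14],[19,8],[33,0],[38,14],[39,15],[45,0]]
[[15,8],[17,14],[19,8],[33,0],[38,14],[39,15],[45,8],[46,0]]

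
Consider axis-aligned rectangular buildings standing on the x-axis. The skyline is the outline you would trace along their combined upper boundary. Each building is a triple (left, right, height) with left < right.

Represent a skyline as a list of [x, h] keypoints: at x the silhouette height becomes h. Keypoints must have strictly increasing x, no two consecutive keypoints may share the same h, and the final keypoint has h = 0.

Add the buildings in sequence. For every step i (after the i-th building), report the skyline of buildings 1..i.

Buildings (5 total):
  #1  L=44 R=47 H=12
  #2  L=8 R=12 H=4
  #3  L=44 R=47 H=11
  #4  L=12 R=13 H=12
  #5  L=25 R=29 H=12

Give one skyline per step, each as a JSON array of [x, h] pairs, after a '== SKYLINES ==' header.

== SKYLINES ==
[[44,12],[47,0]]
[[8,4],[12,0],[44,12],[47,0]]
[[8,4],[12,0],[44,12],[47,0]]
[[8,4],[12,12],[13,0],[44,12],[47,0]]
[[8,4],[12,12],[13,0],[25,12],[29,0],[44,12],[47,0]]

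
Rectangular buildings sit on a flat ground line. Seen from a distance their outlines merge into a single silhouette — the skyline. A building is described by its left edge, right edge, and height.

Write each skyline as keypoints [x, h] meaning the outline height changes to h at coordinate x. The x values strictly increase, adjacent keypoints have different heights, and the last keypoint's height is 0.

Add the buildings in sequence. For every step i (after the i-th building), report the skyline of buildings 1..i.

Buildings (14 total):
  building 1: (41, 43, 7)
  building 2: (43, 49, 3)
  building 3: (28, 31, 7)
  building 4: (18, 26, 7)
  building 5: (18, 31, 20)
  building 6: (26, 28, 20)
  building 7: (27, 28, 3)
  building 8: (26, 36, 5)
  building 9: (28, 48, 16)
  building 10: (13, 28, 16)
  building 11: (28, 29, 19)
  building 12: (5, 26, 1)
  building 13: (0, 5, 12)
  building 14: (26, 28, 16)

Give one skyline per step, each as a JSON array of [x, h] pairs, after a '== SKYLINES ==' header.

== SKYLINES ==
[[41,7],[43,0]]
[[41,7],[43,3],[49,0]]
[[28,7],[31,0],[41,7],[43,3],[49,0]]
[[18,7],[26,0],[28,7],[31,0],[41,7],[43,3],[49,0]]
[[18,20],[31,0],[41,7],[43,3],[49,0]]
[[18,20],[31,0],[41,7],[43,3],[49,0]]
[[18,20],[31,0],[41,7],[43,3],[49,0]]
[[18,20],[31,5],[36,0],[41,7],[43,3],[49,0]]
[[18,20],[31,16],[48,3],[49,0]]
[[13,16],[18,20],[31,16],[48,3],[49,0]]
[[13,16],[18,20],[31,16],[48,3],[49,0]]
[[5,1],[13,16],[18,20],[31,16],[48,3],[49,0]]
[[0,12],[5,1],[13,16],[18,20],[31,16],[48,3],[49,0]]
[[0,12],[5,1],[13,16],[18,20],[31,16],[48,3],[49,0]]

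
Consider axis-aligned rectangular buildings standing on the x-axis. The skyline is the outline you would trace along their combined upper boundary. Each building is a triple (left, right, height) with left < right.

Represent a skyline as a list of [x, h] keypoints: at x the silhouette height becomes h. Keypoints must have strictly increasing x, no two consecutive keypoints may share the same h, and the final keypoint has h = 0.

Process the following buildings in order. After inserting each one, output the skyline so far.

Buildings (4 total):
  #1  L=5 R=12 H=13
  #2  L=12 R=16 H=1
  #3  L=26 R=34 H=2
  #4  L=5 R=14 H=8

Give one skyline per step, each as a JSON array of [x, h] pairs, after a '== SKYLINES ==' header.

== SKYLINES ==
[[5,13],[12,0]]
[[5,13],[12,1],[16,0]]
[[5,13],[12,1],[16,0],[26,2],[34,0]]
[[5,13],[12,8],[14,1],[16,0],[26,2],[34,0]]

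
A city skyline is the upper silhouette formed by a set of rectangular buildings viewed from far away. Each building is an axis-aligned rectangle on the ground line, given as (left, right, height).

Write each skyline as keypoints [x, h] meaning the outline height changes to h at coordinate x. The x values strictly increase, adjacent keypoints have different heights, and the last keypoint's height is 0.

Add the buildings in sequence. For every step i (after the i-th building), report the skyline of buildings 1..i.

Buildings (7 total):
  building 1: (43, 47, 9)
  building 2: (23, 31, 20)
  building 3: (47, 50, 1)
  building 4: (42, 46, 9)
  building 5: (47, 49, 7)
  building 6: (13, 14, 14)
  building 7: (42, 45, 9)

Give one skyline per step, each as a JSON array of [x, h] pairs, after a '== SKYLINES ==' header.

== SKYLINES ==
[[43,9],[47,0]]
[[23,20],[31,0],[43,9],[47,0]]
[[23,20],[31,0],[43,9],[47,1],[50,0]]
[[23,20],[31,0],[42,9],[47,1],[50,0]]
[[23,20],[31,0],[42,9],[47,7],[49,1],[50,0]]
[[13,14],[14,0],[23,20],[31,0],[42,9],[47,7],[49,1],[50,0]]
[[13,14],[14,0],[23,20],[31,0],[42,9],[47,7],[49,1],[50,0]]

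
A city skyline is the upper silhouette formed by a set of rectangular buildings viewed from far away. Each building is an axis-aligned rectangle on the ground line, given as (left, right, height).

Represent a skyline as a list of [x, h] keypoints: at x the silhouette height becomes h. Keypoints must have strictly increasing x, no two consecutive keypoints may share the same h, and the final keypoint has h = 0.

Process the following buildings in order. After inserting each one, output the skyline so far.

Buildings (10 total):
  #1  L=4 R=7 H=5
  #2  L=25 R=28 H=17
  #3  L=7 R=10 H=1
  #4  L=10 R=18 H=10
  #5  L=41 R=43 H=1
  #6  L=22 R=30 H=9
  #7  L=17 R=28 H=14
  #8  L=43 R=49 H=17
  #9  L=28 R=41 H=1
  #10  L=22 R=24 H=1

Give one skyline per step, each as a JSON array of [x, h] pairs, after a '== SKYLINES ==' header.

== SKYLINES ==
[[4,5],[7,0]]
[[4,5],[7,0],[25,17],[28,0]]
[[4,5],[7,1],[10,0],[25,17],[28,0]]
[[4,5],[7,1],[10,10],[18,0],[25,17],[28,0]]
[[4,5],[7,1],[10,10],[18,0],[25,17],[28,0],[41,1],[43,0]]
[[4,5],[7,1],[10,10],[18,0],[22,9],[25,17],[28,9],[30,0],[41,1],[43,0]]
[[4,5],[7,1],[10,10],[17,14],[25,17],[28,9],[30,0],[41,1],[43,0]]
[[4,5],[7,1],[10,10],[17,14],[25,17],[28,9],[30,0],[41,1],[43,17],[49,0]]
[[4,5],[7,1],[10,10],[17,14],[25,17],[28,9],[30,1],[43,17],[49,0]]
[[4,5],[7,1],[10,10],[17,14],[25,17],[28,9],[30,1],[43,17],[49,0]]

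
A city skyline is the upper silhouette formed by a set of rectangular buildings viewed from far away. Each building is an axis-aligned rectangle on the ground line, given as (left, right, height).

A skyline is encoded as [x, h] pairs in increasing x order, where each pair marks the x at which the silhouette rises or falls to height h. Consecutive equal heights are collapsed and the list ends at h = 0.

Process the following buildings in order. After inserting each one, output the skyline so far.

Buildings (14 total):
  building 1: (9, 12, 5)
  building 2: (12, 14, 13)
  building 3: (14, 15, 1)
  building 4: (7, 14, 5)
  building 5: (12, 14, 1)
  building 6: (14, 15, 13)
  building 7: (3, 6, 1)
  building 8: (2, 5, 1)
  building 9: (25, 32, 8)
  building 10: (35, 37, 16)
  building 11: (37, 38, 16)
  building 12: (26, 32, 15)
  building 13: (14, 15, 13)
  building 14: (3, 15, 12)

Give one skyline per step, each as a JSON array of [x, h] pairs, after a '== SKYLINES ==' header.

== SKYLINES ==
[[9,5],[12,0]]
[[9,5],[12,13],[14,0]]
[[9,5],[12,13],[14,1],[15,0]]
[[7,5],[12,13],[14,1],[15,0]]
[[7,5],[12,13],[14,1],[15,0]]
[[7,5],[12,13],[15,0]]
[[3,1],[6,0],[7,5],[12,13],[15,0]]
[[2,1],[6,0],[7,5],[12,13],[15,0]]
[[2,1],[6,0],[7,5],[12,13],[15,0],[25,8],[32,0]]
[[2,1],[6,0],[7,5],[12,13],[15,0],[25,8],[32,0],[35,16],[37,0]]
[[2,1],[6,0],[7,5],[12,13],[15,0],[25,8],[32,0],[35,16],[38,0]]
[[2,1],[6,0],[7,5],[12,13],[15,0],[25,8],[26,15],[32,0],[35,16],[38,0]]
[[2,1],[6,0],[7,5],[12,13],[15,0],[25,8],[26,15],[32,0],[35,16],[38,0]]
[[2,1],[3,12],[12,13],[15,0],[25,8],[26,15],[32,0],[35,16],[38,0]]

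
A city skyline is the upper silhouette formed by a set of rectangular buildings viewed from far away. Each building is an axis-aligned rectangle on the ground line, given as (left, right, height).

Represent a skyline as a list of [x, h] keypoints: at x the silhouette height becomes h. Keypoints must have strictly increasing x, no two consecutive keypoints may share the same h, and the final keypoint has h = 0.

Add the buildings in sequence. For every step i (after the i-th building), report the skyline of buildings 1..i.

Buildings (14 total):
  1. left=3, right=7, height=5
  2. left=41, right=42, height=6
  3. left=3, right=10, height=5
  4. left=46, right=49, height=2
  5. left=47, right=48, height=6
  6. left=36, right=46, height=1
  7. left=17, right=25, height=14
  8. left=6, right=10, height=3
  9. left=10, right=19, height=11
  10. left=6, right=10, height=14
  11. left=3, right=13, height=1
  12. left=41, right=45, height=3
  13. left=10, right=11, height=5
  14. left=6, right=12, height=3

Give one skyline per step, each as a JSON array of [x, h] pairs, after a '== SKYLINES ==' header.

== SKYLINES ==
[[3,5],[7,0]]
[[3,5],[7,0],[41,6],[42,0]]
[[3,5],[10,0],[41,6],[42,0]]
[[3,5],[10,0],[41,6],[42,0],[46,2],[49,0]]
[[3,5],[10,0],[41,6],[42,0],[46,2],[47,6],[48,2],[49,0]]
[[3,5],[10,0],[36,1],[41,6],[42,1],[46,2],[47,6],[48,2],[49,0]]
[[3,5],[10,0],[17,14],[25,0],[36,1],[41,6],[42,1],[46,2],[47,6],[48,2],[49,0]]
[[3,5],[10,0],[17,14],[25,0],[36,1],[41,6],[42,1],[46,2],[47,6],[48,2],[49,0]]
[[3,5],[10,11],[17,14],[25,0],[36,1],[41,6],[42,1],[46,2],[47,6],[48,2],[49,0]]
[[3,5],[6,14],[10,11],[17,14],[25,0],[36,1],[41,6],[42,1],[46,2],[47,6],[48,2],[49,0]]
[[3,5],[6,14],[10,11],[17,14],[25,0],[36,1],[41,6],[42,1],[46,2],[47,6],[48,2],[49,0]]
[[3,5],[6,14],[10,11],[17,14],[25,0],[36,1],[41,6],[42,3],[45,1],[46,2],[47,6],[48,2],[49,0]]
[[3,5],[6,14],[10,11],[17,14],[25,0],[36,1],[41,6],[42,3],[45,1],[46,2],[47,6],[48,2],[49,0]]
[[3,5],[6,14],[10,11],[17,14],[25,0],[36,1],[41,6],[42,3],[45,1],[46,2],[47,6],[48,2],[49,0]]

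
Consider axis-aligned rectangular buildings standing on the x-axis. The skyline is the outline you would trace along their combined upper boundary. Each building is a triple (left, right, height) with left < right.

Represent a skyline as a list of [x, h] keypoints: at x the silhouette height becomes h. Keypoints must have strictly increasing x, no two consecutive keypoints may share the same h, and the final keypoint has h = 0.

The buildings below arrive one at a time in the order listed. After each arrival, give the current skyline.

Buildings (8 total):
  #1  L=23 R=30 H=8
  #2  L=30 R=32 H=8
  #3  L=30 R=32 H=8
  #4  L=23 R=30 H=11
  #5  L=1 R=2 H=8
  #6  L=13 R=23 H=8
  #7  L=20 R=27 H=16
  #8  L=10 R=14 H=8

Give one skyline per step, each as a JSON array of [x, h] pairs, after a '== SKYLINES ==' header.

== SKYLINES ==
[[23,8],[30,0]]
[[23,8],[32,0]]
[[23,8],[32,0]]
[[23,11],[30,8],[32,0]]
[[1,8],[2,0],[23,11],[30,8],[32,0]]
[[1,8],[2,0],[13,8],[23,11],[30,8],[32,0]]
[[1,8],[2,0],[13,8],[20,16],[27,11],[30,8],[32,0]]
[[1,8],[2,0],[10,8],[20,16],[27,11],[30,8],[32,0]]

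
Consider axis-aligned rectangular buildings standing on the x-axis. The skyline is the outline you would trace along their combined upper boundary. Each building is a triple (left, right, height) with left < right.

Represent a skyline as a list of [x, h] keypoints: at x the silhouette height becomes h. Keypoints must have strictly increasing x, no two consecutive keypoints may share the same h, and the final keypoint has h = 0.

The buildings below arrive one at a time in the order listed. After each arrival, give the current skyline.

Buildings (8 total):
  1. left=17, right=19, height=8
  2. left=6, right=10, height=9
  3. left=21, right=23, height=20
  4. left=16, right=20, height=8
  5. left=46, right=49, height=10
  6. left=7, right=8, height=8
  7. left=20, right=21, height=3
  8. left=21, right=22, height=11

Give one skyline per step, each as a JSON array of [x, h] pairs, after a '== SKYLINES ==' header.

== SKYLINES ==
[[17,8],[19,0]]
[[6,9],[10,0],[17,8],[19,0]]
[[6,9],[10,0],[17,8],[19,0],[21,20],[23,0]]
[[6,9],[10,0],[16,8],[20,0],[21,20],[23,0]]
[[6,9],[10,0],[16,8],[20,0],[21,20],[23,0],[46,10],[49,0]]
[[6,9],[10,0],[16,8],[20,0],[21,20],[23,0],[46,10],[49,0]]
[[6,9],[10,0],[16,8],[20,3],[21,20],[23,0],[46,10],[49,0]]
[[6,9],[10,0],[16,8],[20,3],[21,20],[23,0],[46,10],[49,0]]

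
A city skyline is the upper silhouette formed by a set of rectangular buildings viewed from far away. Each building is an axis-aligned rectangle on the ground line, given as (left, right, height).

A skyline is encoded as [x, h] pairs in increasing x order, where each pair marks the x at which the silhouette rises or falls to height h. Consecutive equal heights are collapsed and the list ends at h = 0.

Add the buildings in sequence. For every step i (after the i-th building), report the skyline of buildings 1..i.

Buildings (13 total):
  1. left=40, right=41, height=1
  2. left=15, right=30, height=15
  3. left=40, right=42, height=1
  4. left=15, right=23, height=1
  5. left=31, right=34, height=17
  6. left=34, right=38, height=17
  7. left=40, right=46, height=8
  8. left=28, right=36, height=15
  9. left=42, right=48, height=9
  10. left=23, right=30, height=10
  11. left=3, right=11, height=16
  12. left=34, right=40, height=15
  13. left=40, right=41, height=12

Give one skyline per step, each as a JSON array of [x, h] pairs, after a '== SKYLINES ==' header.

== SKYLINES ==
[[40,1],[41,0]]
[[15,15],[30,0],[40,1],[41,0]]
[[15,15],[30,0],[40,1],[42,0]]
[[15,15],[30,0],[40,1],[42,0]]
[[15,15],[30,0],[31,17],[34,0],[40,1],[42,0]]
[[15,15],[30,0],[31,17],[38,0],[40,1],[42,0]]
[[15,15],[30,0],[31,17],[38,0],[40,8],[46,0]]
[[15,15],[31,17],[38,0],[40,8],[46,0]]
[[15,15],[31,17],[38,0],[40,8],[42,9],[48,0]]
[[15,15],[31,17],[38,0],[40,8],[42,9],[48,0]]
[[3,16],[11,0],[15,15],[31,17],[38,0],[40,8],[42,9],[48,0]]
[[3,16],[11,0],[15,15],[31,17],[38,15],[40,8],[42,9],[48,0]]
[[3,16],[11,0],[15,15],[31,17],[38,15],[40,12],[41,8],[42,9],[48,0]]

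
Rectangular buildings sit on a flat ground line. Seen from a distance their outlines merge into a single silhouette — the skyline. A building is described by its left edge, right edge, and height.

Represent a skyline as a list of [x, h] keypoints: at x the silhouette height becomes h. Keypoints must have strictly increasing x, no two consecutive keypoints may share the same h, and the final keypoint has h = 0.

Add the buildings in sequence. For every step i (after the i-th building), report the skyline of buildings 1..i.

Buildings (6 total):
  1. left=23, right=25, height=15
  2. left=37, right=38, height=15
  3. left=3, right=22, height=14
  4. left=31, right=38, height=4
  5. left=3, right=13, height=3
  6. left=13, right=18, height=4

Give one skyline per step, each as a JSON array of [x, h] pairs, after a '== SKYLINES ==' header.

== SKYLINES ==
[[23,15],[25,0]]
[[23,15],[25,0],[37,15],[38,0]]
[[3,14],[22,0],[23,15],[25,0],[37,15],[38,0]]
[[3,14],[22,0],[23,15],[25,0],[31,4],[37,15],[38,0]]
[[3,14],[22,0],[23,15],[25,0],[31,4],[37,15],[38,0]]
[[3,14],[22,0],[23,15],[25,0],[31,4],[37,15],[38,0]]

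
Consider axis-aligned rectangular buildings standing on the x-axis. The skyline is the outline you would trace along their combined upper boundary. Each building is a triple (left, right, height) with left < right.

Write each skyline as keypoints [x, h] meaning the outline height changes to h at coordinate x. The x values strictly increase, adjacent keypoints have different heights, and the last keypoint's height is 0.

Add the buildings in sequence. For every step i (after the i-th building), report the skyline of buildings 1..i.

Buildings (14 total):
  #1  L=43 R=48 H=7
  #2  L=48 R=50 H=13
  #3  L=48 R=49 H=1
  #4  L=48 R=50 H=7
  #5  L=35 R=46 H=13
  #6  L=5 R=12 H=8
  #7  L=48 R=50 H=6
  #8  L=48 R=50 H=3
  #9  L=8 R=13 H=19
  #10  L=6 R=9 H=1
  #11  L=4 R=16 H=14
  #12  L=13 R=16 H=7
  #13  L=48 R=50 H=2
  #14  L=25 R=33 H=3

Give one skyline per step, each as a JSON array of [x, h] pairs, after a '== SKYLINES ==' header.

== SKYLINES ==
[[43,7],[48,0]]
[[43,7],[48,13],[50,0]]
[[43,7],[48,13],[50,0]]
[[43,7],[48,13],[50,0]]
[[35,13],[46,7],[48,13],[50,0]]
[[5,8],[12,0],[35,13],[46,7],[48,13],[50,0]]
[[5,8],[12,0],[35,13],[46,7],[48,13],[50,0]]
[[5,8],[12,0],[35,13],[46,7],[48,13],[50,0]]
[[5,8],[8,19],[13,0],[35,13],[46,7],[48,13],[50,0]]
[[5,8],[8,19],[13,0],[35,13],[46,7],[48,13],[50,0]]
[[4,14],[8,19],[13,14],[16,0],[35,13],[46,7],[48,13],[50,0]]
[[4,14],[8,19],[13,14],[16,0],[35,13],[46,7],[48,13],[50,0]]
[[4,14],[8,19],[13,14],[16,0],[35,13],[46,7],[48,13],[50,0]]
[[4,14],[8,19],[13,14],[16,0],[25,3],[33,0],[35,13],[46,7],[48,13],[50,0]]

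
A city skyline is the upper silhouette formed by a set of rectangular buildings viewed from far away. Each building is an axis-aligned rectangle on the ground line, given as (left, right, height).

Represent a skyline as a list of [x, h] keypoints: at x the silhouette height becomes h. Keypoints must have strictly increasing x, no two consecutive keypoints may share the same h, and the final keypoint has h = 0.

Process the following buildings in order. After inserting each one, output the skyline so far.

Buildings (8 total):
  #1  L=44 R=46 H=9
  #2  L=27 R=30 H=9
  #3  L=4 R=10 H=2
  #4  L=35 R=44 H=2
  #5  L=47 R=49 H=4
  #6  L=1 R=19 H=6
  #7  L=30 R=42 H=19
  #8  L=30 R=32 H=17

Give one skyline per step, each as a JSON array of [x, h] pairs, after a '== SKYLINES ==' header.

== SKYLINES ==
[[44,9],[46,0]]
[[27,9],[30,0],[44,9],[46,0]]
[[4,2],[10,0],[27,9],[30,0],[44,9],[46,0]]
[[4,2],[10,0],[27,9],[30,0],[35,2],[44,9],[46,0]]
[[4,2],[10,0],[27,9],[30,0],[35,2],[44,9],[46,0],[47,4],[49,0]]
[[1,6],[19,0],[27,9],[30,0],[35,2],[44,9],[46,0],[47,4],[49,0]]
[[1,6],[19,0],[27,9],[30,19],[42,2],[44,9],[46,0],[47,4],[49,0]]
[[1,6],[19,0],[27,9],[30,19],[42,2],[44,9],[46,0],[47,4],[49,0]]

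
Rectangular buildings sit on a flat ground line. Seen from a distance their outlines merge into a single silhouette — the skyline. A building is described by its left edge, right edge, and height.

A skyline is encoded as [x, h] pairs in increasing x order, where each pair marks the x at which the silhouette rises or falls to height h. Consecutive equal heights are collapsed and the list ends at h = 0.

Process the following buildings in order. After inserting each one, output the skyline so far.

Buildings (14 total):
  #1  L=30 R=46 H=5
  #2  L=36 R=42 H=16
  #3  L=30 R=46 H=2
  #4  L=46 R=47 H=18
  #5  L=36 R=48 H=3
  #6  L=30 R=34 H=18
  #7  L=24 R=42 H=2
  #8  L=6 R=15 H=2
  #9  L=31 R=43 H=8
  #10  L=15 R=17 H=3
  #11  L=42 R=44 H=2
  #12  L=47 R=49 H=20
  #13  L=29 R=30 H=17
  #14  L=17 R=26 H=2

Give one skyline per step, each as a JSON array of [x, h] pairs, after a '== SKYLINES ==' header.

== SKYLINES ==
[[30,5],[46,0]]
[[30,5],[36,16],[42,5],[46,0]]
[[30,5],[36,16],[42,5],[46,0]]
[[30,5],[36,16],[42,5],[46,18],[47,0]]
[[30,5],[36,16],[42,5],[46,18],[47,3],[48,0]]
[[30,18],[34,5],[36,16],[42,5],[46,18],[47,3],[48,0]]
[[24,2],[30,18],[34,5],[36,16],[42,5],[46,18],[47,3],[48,0]]
[[6,2],[15,0],[24,2],[30,18],[34,5],[36,16],[42,5],[46,18],[47,3],[48,0]]
[[6,2],[15,0],[24,2],[30,18],[34,8],[36,16],[42,8],[43,5],[46,18],[47,3],[48,0]]
[[6,2],[15,3],[17,0],[24,2],[30,18],[34,8],[36,16],[42,8],[43,5],[46,18],[47,3],[48,0]]
[[6,2],[15,3],[17,0],[24,2],[30,18],[34,8],[36,16],[42,8],[43,5],[46,18],[47,3],[48,0]]
[[6,2],[15,3],[17,0],[24,2],[30,18],[34,8],[36,16],[42,8],[43,5],[46,18],[47,20],[49,0]]
[[6,2],[15,3],[17,0],[24,2],[29,17],[30,18],[34,8],[36,16],[42,8],[43,5],[46,18],[47,20],[49,0]]
[[6,2],[15,3],[17,2],[29,17],[30,18],[34,8],[36,16],[42,8],[43,5],[46,18],[47,20],[49,0]]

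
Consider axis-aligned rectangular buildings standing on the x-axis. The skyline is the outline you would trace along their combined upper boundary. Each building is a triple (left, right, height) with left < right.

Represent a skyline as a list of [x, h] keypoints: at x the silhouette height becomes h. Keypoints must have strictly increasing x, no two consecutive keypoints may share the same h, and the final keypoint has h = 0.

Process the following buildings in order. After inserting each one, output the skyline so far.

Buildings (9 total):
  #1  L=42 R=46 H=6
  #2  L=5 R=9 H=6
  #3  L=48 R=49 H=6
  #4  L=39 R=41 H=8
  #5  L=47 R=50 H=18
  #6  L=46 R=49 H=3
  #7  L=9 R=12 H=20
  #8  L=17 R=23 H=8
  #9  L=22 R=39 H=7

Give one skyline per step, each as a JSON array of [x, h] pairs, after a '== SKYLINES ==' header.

== SKYLINES ==
[[42,6],[46,0]]
[[5,6],[9,0],[42,6],[46,0]]
[[5,6],[9,0],[42,6],[46,0],[48,6],[49,0]]
[[5,6],[9,0],[39,8],[41,0],[42,6],[46,0],[48,6],[49,0]]
[[5,6],[9,0],[39,8],[41,0],[42,6],[46,0],[47,18],[50,0]]
[[5,6],[9,0],[39,8],[41,0],[42,6],[46,3],[47,18],[50,0]]
[[5,6],[9,20],[12,0],[39,8],[41,0],[42,6],[46,3],[47,18],[50,0]]
[[5,6],[9,20],[12,0],[17,8],[23,0],[39,8],[41,0],[42,6],[46,3],[47,18],[50,0]]
[[5,6],[9,20],[12,0],[17,8],[23,7],[39,8],[41,0],[42,6],[46,3],[47,18],[50,0]]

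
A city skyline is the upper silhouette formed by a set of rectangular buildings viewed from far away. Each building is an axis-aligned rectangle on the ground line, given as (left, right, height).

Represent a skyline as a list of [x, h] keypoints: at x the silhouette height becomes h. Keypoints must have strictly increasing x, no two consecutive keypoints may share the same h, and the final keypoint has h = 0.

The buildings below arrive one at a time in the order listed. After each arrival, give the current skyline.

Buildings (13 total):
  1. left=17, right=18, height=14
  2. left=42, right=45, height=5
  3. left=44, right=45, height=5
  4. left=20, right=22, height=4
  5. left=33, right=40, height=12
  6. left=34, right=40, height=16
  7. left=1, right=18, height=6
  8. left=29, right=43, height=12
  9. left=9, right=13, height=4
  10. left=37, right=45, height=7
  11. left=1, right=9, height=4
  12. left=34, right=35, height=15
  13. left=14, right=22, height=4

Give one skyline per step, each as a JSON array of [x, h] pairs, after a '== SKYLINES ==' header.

== SKYLINES ==
[[17,14],[18,0]]
[[17,14],[18,0],[42,5],[45,0]]
[[17,14],[18,0],[42,5],[45,0]]
[[17,14],[18,0],[20,4],[22,0],[42,5],[45,0]]
[[17,14],[18,0],[20,4],[22,0],[33,12],[40,0],[42,5],[45,0]]
[[17,14],[18,0],[20,4],[22,0],[33,12],[34,16],[40,0],[42,5],[45,0]]
[[1,6],[17,14],[18,0],[20,4],[22,0],[33,12],[34,16],[40,0],[42,5],[45,0]]
[[1,6],[17,14],[18,0],[20,4],[22,0],[29,12],[34,16],[40,12],[43,5],[45,0]]
[[1,6],[17,14],[18,0],[20,4],[22,0],[29,12],[34,16],[40,12],[43,5],[45,0]]
[[1,6],[17,14],[18,0],[20,4],[22,0],[29,12],[34,16],[40,12],[43,7],[45,0]]
[[1,6],[17,14],[18,0],[20,4],[22,0],[29,12],[34,16],[40,12],[43,7],[45,0]]
[[1,6],[17,14],[18,0],[20,4],[22,0],[29,12],[34,16],[40,12],[43,7],[45,0]]
[[1,6],[17,14],[18,4],[22,0],[29,12],[34,16],[40,12],[43,7],[45,0]]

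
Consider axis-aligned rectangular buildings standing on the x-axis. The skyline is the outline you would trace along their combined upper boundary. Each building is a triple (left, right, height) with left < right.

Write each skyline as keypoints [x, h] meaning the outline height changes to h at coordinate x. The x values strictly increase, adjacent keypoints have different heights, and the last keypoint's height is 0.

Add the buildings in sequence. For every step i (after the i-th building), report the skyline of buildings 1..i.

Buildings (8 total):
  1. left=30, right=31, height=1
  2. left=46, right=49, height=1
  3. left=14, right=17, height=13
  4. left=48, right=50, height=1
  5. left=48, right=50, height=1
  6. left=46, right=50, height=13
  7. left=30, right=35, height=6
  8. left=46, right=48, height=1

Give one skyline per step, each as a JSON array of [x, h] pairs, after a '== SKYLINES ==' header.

== SKYLINES ==
[[30,1],[31,0]]
[[30,1],[31,0],[46,1],[49,0]]
[[14,13],[17,0],[30,1],[31,0],[46,1],[49,0]]
[[14,13],[17,0],[30,1],[31,0],[46,1],[50,0]]
[[14,13],[17,0],[30,1],[31,0],[46,1],[50,0]]
[[14,13],[17,0],[30,1],[31,0],[46,13],[50,0]]
[[14,13],[17,0],[30,6],[35,0],[46,13],[50,0]]
[[14,13],[17,0],[30,6],[35,0],[46,13],[50,0]]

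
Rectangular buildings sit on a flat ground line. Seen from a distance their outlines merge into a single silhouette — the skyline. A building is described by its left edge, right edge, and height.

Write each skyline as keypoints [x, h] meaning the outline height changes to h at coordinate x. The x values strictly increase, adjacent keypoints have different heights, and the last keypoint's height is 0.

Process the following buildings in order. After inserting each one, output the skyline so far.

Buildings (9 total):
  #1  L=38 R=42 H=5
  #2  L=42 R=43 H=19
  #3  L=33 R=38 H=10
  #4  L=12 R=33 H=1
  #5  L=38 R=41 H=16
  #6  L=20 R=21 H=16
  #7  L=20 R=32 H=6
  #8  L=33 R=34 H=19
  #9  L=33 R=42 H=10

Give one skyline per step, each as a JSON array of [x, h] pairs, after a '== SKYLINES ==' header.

== SKYLINES ==
[[38,5],[42,0]]
[[38,5],[42,19],[43,0]]
[[33,10],[38,5],[42,19],[43,0]]
[[12,1],[33,10],[38,5],[42,19],[43,0]]
[[12,1],[33,10],[38,16],[41,5],[42,19],[43,0]]
[[12,1],[20,16],[21,1],[33,10],[38,16],[41,5],[42,19],[43,0]]
[[12,1],[20,16],[21,6],[32,1],[33,10],[38,16],[41,5],[42,19],[43,0]]
[[12,1],[20,16],[21,6],[32,1],[33,19],[34,10],[38,16],[41,5],[42,19],[43,0]]
[[12,1],[20,16],[21,6],[32,1],[33,19],[34,10],[38,16],[41,10],[42,19],[43,0]]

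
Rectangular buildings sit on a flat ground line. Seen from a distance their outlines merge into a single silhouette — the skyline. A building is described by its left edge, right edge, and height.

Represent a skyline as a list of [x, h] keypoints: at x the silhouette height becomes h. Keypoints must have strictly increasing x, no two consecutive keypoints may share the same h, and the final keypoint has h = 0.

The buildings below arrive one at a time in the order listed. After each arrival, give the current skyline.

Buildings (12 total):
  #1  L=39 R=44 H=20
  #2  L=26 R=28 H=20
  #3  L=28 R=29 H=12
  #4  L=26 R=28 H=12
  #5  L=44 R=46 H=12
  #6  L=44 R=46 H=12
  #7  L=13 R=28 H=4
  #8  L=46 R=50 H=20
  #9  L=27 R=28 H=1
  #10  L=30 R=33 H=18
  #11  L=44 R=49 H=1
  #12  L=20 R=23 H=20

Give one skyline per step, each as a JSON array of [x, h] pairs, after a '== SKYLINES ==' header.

== SKYLINES ==
[[39,20],[44,0]]
[[26,20],[28,0],[39,20],[44,0]]
[[26,20],[28,12],[29,0],[39,20],[44,0]]
[[26,20],[28,12],[29,0],[39,20],[44,0]]
[[26,20],[28,12],[29,0],[39,20],[44,12],[46,0]]
[[26,20],[28,12],[29,0],[39,20],[44,12],[46,0]]
[[13,4],[26,20],[28,12],[29,0],[39,20],[44,12],[46,0]]
[[13,4],[26,20],[28,12],[29,0],[39,20],[44,12],[46,20],[50,0]]
[[13,4],[26,20],[28,12],[29,0],[39,20],[44,12],[46,20],[50,0]]
[[13,4],[26,20],[28,12],[29,0],[30,18],[33,0],[39,20],[44,12],[46,20],[50,0]]
[[13,4],[26,20],[28,12],[29,0],[30,18],[33,0],[39,20],[44,12],[46,20],[50,0]]
[[13,4],[20,20],[23,4],[26,20],[28,12],[29,0],[30,18],[33,0],[39,20],[44,12],[46,20],[50,0]]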